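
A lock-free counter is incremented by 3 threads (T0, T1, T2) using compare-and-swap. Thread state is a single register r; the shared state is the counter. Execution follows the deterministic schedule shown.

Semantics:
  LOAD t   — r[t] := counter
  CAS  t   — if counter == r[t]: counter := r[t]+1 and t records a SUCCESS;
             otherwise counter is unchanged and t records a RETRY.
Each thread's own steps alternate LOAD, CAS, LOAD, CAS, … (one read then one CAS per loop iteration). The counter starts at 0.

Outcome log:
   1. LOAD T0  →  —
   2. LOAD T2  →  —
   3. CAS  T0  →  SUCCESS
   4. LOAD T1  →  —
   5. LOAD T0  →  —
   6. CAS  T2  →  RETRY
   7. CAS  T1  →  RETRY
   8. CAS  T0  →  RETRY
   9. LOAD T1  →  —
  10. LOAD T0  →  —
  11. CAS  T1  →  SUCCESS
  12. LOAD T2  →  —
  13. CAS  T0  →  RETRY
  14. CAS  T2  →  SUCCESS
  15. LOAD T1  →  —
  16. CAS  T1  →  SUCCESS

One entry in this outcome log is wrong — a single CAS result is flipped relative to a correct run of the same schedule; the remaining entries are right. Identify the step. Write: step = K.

Reference trace:
T0 LOAD — after: cnt=0, r=0 — load
T2 LOAD — after: cnt=0, r=0 — load
T0 CAS — after: cnt=1, r=0 — ok
T1 LOAD — after: cnt=1, r=1 — load
T0 LOAD — after: cnt=1, r=1 — load
T2 CAS — after: cnt=1, r=0 — retry
T1 CAS — after: cnt=2, r=1 — ok
T0 CAS — after: cnt=2, r=1 — retry
T1 LOAD — after: cnt=2, r=2 — load
T0 LOAD — after: cnt=2, r=2 — load
T1 CAS — after: cnt=3, r=2 — ok
T2 LOAD — after: cnt=3, r=3 — load
T0 CAS — after: cnt=3, r=2 — retry
T2 CAS — after: cnt=4, r=3 — ok
T1 LOAD — after: cnt=4, r=4 — load
T1 CAS — after: cnt=5, r=4 — ok
Flip is step 7.

step = 7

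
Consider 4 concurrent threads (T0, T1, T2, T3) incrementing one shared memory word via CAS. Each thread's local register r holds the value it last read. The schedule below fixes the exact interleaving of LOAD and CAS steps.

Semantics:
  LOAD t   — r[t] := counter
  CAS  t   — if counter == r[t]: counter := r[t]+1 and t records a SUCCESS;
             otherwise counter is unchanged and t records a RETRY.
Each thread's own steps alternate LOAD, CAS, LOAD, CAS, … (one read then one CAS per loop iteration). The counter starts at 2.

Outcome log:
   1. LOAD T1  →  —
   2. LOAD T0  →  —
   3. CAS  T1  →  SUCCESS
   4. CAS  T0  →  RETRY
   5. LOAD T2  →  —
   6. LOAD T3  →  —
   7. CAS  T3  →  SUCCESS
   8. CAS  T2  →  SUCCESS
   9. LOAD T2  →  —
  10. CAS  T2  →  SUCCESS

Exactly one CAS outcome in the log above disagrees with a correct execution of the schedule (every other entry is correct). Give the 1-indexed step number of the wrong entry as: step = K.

step = 8

Correct run:
[1] T1.load  rd  (counter 2, T1.r 2)
[2] T0.load  rd  (counter 2, T0.r 2)
[3] T1.cas  hit  (counter 3, T1.r 2)
[4] T0.cas  miss  (counter 3, T0.r 2)
[5] T2.load  rd  (counter 3, T2.r 3)
[6] T3.load  rd  (counter 3, T3.r 3)
[7] T3.cas  hit  (counter 4, T3.r 3)
[8] T2.cas  miss  (counter 4, T2.r 3)
[9] T2.load  rd  (counter 4, T2.r 4)
[10] T2.cas  hit  (counter 5, T2.r 4)
Mismatch at 8.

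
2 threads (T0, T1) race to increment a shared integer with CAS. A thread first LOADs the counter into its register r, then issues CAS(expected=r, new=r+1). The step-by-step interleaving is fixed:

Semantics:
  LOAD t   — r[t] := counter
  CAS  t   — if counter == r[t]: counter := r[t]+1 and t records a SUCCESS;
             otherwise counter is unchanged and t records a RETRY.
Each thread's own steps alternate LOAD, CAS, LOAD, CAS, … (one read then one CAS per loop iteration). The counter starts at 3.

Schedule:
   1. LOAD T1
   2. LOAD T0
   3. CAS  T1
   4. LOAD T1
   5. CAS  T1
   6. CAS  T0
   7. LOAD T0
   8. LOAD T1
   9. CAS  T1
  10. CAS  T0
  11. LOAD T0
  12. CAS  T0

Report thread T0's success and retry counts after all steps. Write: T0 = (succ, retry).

T0 = (1, 2)

[1] T1.load  rd  (counter 3, T1.r 3)
[2] T0.load  rd  (counter 3, T0.r 3)
[3] T1.cas  hit  (counter 4, T1.r 3)
[4] T1.load  rd  (counter 4, T1.r 4)
[5] T1.cas  hit  (counter 5, T1.r 4)
[6] T0.cas  miss  (counter 5, T0.r 3)
[7] T0.load  rd  (counter 5, T0.r 5)
[8] T1.load  rd  (counter 5, T1.r 5)
[9] T1.cas  hit  (counter 6, T1.r 5)
[10] T0.cas  miss  (counter 6, T0.r 5)
[11] T0.load  rd  (counter 6, T0.r 6)
[12] T0.cas  hit  (counter 7, T0.r 6)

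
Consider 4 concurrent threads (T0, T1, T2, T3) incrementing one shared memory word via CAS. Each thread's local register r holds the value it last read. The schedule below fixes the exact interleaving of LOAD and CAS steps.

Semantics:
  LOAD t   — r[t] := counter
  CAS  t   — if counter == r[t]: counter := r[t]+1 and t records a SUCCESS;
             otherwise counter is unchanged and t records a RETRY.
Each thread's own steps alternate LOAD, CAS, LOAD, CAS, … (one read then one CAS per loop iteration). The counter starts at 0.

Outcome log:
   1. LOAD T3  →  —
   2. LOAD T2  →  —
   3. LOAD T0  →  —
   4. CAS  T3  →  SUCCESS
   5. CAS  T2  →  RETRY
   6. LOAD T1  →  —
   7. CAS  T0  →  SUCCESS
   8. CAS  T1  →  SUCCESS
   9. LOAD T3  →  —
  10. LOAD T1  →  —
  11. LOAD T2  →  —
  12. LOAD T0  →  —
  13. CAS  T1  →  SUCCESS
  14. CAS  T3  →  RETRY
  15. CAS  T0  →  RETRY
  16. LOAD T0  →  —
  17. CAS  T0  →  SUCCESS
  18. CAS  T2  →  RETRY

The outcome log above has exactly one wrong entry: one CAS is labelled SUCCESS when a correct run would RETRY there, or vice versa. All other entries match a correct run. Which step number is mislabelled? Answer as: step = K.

Reference trace:
[1] T3.load  rd  (counter 0, T3.r 0)
[2] T2.load  rd  (counter 0, T2.r 0)
[3] T0.load  rd  (counter 0, T0.r 0)
[4] T3.cas  hit  (counter 1, T3.r 0)
[5] T2.cas  miss  (counter 1, T2.r 0)
[6] T1.load  rd  (counter 1, T1.r 1)
[7] T0.cas  miss  (counter 1, T0.r 0)
[8] T1.cas  hit  (counter 2, T1.r 1)
[9] T3.load  rd  (counter 2, T3.r 2)
[10] T1.load  rd  (counter 2, T1.r 2)
[11] T2.load  rd  (counter 2, T2.r 2)
[12] T0.load  rd  (counter 2, T0.r 2)
[13] T1.cas  hit  (counter 3, T1.r 2)
[14] T3.cas  miss  (counter 3, T3.r 2)
[15] T0.cas  miss  (counter 3, T0.r 2)
[16] T0.load  rd  (counter 3, T0.r 3)
[17] T0.cas  hit  (counter 4, T0.r 3)
[18] T2.cas  miss  (counter 4, T2.r 2)
Log disagrees first at step 7.

step = 7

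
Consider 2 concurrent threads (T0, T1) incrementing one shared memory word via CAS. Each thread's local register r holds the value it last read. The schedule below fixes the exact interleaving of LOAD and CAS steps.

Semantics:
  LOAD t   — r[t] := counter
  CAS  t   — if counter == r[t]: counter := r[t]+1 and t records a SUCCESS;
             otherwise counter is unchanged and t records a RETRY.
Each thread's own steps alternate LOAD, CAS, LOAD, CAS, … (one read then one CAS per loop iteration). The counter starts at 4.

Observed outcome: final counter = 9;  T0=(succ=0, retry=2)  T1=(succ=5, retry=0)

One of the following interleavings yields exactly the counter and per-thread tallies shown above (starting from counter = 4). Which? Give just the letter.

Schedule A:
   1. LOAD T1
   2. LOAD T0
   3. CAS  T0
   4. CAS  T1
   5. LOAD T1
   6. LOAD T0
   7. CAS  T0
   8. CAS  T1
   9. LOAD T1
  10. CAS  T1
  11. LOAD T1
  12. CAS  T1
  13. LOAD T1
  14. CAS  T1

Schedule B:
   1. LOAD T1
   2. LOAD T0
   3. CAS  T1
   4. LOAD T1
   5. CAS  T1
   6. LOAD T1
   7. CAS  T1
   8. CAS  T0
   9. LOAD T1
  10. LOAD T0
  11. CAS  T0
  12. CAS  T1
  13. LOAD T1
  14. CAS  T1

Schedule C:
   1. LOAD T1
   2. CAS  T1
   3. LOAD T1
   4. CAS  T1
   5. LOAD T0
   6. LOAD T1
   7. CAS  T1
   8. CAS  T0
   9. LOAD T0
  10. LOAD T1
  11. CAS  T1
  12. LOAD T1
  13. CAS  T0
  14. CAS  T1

C

Tracing schedule C:
   1) LOAD T1:  M=4  r_T1=4
   2) CAS  T1:  M=5  r_T1=4 ✓
   3) LOAD T1:  M=5  r_T1=5
   4) CAS  T1:  M=6  r_T1=5 ✓
   5) LOAD T0:  M=6  r_T0=6
   6) LOAD T1:  M=6  r_T1=6
   7) CAS  T1:  M=7  r_T1=6 ✓
   8) CAS  T0:  M=7  r_T0=6 ✗
   9) LOAD T0:  M=7  r_T0=7
  10) LOAD T1:  M=7  r_T1=7
  11) CAS  T1:  M=8  r_T1=7 ✓
  12) LOAD T1:  M=8  r_T1=8
  13) CAS  T0:  M=8  r_T0=7 ✗
  14) CAS  T1:  M=9  r_T1=8 ✓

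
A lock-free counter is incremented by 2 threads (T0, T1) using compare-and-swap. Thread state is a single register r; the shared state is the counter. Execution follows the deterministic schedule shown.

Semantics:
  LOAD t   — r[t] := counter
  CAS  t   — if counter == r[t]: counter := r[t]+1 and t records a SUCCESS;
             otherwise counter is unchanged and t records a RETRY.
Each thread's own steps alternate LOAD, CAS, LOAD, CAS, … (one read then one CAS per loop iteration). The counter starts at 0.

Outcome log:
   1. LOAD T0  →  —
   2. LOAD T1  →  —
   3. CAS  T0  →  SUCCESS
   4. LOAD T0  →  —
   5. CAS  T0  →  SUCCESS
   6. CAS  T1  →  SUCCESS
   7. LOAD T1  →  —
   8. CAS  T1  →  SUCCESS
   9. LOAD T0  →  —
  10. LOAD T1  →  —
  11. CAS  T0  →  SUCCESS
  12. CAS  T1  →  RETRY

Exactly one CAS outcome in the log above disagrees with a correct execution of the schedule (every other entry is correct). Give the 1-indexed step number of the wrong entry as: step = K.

step = 6

Re-executing:
#1 T0 reads 0
#2 T1 reads 0
#3 T0 CAS(0→1) writes; counter now 1
#4 T0 reads 1
#5 T0 CAS(1→2) writes; counter now 2
#6 T1 CAS(0→1) fails; counter now 2
#7 T1 reads 2
#8 T1 CAS(2→3) writes; counter now 3
#9 T0 reads 3
#10 T1 reads 3
#11 T0 CAS(3→4) writes; counter now 4
#12 T1 CAS(3→4) fails; counter now 4
Mismatch at 6.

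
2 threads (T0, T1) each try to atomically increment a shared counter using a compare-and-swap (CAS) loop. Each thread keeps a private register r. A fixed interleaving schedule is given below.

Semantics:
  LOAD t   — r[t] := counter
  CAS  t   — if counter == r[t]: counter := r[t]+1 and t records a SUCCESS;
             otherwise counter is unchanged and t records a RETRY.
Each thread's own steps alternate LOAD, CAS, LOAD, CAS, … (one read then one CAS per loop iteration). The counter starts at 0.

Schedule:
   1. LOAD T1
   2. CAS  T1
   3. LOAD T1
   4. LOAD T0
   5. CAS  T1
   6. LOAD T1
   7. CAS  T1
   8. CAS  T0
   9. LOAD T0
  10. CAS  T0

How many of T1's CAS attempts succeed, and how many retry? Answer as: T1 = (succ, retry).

T1 = (3, 0)

T1 LOAD — after: cnt=0, r=0 — load
T1 CAS — after: cnt=1, r=0 — ok
T1 LOAD — after: cnt=1, r=1 — load
T0 LOAD — after: cnt=1, r=1 — load
T1 CAS — after: cnt=2, r=1 — ok
T1 LOAD — after: cnt=2, r=2 — load
T1 CAS — after: cnt=3, r=2 — ok
T0 CAS — after: cnt=3, r=1 — retry
T0 LOAD — after: cnt=3, r=3 — load
T0 CAS — after: cnt=4, r=3 — ok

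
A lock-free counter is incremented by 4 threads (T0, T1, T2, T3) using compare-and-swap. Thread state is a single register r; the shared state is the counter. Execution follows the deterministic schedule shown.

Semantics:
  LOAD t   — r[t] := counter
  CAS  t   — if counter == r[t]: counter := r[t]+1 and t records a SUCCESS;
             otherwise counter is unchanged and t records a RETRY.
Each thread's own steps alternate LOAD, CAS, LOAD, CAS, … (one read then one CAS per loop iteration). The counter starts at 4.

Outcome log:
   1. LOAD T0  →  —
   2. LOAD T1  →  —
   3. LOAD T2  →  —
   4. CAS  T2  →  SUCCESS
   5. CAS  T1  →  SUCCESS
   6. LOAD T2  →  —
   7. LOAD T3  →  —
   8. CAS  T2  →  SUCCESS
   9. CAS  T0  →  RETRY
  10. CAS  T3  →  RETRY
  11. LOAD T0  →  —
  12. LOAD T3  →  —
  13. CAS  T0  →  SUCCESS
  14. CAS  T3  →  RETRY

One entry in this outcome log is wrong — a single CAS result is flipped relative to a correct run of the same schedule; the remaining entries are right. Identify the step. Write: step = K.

Reference trace:
[1] T0.load  rd  (counter 4, T0.r 4)
[2] T1.load  rd  (counter 4, T1.r 4)
[3] T2.load  rd  (counter 4, T2.r 4)
[4] T2.cas  hit  (counter 5, T2.r 4)
[5] T1.cas  miss  (counter 5, T1.r 4)
[6] T2.load  rd  (counter 5, T2.r 5)
[7] T3.load  rd  (counter 5, T3.r 5)
[8] T2.cas  hit  (counter 6, T2.r 5)
[9] T0.cas  miss  (counter 6, T0.r 4)
[10] T3.cas  miss  (counter 6, T3.r 5)
[11] T0.load  rd  (counter 6, T0.r 6)
[12] T3.load  rd  (counter 6, T3.r 6)
[13] T0.cas  hit  (counter 7, T0.r 6)
[14] T3.cas  miss  (counter 7, T3.r 6)
Mismatch at 5.

step = 5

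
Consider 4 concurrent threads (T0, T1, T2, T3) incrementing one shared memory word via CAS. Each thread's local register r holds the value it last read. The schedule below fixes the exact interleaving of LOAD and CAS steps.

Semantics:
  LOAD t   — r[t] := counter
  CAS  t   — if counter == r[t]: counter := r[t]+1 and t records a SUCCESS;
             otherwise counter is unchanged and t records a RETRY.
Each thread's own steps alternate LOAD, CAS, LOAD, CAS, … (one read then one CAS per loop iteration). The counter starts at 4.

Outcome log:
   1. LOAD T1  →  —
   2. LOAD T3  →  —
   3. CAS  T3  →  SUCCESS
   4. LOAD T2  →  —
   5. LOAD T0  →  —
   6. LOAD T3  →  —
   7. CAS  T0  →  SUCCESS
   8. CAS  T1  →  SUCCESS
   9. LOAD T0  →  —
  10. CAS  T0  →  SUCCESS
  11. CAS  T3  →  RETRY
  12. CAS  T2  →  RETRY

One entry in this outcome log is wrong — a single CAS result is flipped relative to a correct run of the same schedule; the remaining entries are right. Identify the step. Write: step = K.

Correct run:
#1 T1 reads 4
#2 T3 reads 4
#3 T3 CAS(4→5) writes; counter now 5
#4 T2 reads 5
#5 T0 reads 5
#6 T3 reads 5
#7 T0 CAS(5→6) writes; counter now 6
#8 T1 CAS(4→5) fails; counter now 6
#9 T0 reads 6
#10 T0 CAS(6→7) writes; counter now 7
#11 T3 CAS(5→6) fails; counter now 7
#12 T2 CAS(5→6) fails; counter now 7
Log disagrees first at step 8.

step = 8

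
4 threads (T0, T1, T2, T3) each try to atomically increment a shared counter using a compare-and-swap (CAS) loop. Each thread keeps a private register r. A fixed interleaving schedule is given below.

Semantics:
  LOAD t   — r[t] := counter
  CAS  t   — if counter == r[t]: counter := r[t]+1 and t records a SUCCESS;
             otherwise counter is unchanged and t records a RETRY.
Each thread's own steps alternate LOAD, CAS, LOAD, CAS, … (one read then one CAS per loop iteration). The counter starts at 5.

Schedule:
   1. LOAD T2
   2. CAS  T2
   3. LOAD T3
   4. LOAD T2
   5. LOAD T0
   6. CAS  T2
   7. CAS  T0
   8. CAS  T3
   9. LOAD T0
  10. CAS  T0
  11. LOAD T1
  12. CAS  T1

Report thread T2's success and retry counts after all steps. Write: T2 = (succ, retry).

T2 LOAD — after: cnt=5, r=5 — load
T2 CAS — after: cnt=6, r=5 — ok
T3 LOAD — after: cnt=6, r=6 — load
T2 LOAD — after: cnt=6, r=6 — load
T0 LOAD — after: cnt=6, r=6 — load
T2 CAS — after: cnt=7, r=6 — ok
T0 CAS — after: cnt=7, r=6 — retry
T3 CAS — after: cnt=7, r=6 — retry
T0 LOAD — after: cnt=7, r=7 — load
T0 CAS — after: cnt=8, r=7 — ok
T1 LOAD — after: cnt=8, r=8 — load
T1 CAS — after: cnt=9, r=8 — ok

T2 = (2, 0)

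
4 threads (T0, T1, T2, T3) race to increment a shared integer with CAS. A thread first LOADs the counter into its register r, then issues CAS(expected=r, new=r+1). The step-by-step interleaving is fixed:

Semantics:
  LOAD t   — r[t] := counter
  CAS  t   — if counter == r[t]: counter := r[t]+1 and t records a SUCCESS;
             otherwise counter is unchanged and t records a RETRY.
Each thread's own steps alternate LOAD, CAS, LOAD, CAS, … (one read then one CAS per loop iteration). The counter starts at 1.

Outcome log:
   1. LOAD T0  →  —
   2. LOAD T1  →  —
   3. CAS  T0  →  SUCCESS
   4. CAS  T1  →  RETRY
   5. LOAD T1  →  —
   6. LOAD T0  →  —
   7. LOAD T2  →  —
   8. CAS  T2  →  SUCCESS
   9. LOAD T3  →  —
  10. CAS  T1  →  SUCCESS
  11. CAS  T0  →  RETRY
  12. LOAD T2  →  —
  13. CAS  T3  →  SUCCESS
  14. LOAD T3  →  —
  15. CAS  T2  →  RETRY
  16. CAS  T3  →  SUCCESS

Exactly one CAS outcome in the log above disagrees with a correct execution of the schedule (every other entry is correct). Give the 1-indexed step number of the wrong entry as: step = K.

Correct run:
   1) LOAD T0:  M=1  r_T0=1
   2) LOAD T1:  M=1  r_T1=1
   3) CAS  T0:  M=2  r_T0=1 ✓
   4) CAS  T1:  M=2  r_T1=1 ✗
   5) LOAD T1:  M=2  r_T1=2
   6) LOAD T0:  M=2  r_T0=2
   7) LOAD T2:  M=2  r_T2=2
   8) CAS  T2:  M=3  r_T2=2 ✓
   9) LOAD T3:  M=3  r_T3=3
  10) CAS  T1:  M=3  r_T1=2 ✗
  11) CAS  T0:  M=3  r_T0=2 ✗
  12) LOAD T2:  M=3  r_T2=3
  13) CAS  T3:  M=4  r_T3=3 ✓
  14) LOAD T3:  M=4  r_T3=4
  15) CAS  T2:  M=4  r_T2=3 ✗
  16) CAS  T3:  M=5  r_T3=4 ✓
Mismatch at 10.

step = 10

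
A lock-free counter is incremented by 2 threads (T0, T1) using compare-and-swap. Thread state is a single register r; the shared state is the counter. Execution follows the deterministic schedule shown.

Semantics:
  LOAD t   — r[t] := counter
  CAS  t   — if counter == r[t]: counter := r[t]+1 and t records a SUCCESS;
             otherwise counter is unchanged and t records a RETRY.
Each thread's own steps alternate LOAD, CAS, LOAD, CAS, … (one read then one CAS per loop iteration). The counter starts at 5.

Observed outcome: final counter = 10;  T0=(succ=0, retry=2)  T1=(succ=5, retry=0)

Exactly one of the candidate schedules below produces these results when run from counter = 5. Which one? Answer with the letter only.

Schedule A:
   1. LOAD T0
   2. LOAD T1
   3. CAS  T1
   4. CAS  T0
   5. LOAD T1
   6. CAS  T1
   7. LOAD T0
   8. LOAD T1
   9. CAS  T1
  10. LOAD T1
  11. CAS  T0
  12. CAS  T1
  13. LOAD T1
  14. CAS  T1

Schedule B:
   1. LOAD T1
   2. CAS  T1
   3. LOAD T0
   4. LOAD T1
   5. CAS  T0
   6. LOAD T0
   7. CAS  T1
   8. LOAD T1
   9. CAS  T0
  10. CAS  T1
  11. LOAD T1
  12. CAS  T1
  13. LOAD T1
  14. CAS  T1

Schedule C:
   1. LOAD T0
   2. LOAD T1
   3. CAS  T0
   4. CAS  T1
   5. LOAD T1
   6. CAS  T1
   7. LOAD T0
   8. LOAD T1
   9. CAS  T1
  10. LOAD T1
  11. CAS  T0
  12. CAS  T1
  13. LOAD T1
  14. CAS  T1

Simulating candidate A:
1. LOAD T0 → mem=5 r[T0]=5 [LOAD]
2. LOAD T1 → mem=5 r[T1]=5 [LOAD]
3. CAS T1 → mem=6 r[T1]=5 [OK]
4. CAS T0 → mem=6 r[T0]=5 [RETRY]
5. LOAD T1 → mem=6 r[T1]=6 [LOAD]
6. CAS T1 → mem=7 r[T1]=6 [OK]
7. LOAD T0 → mem=7 r[T0]=7 [LOAD]
8. LOAD T1 → mem=7 r[T1]=7 [LOAD]
9. CAS T1 → mem=8 r[T1]=7 [OK]
10. LOAD T1 → mem=8 r[T1]=8 [LOAD]
11. CAS T0 → mem=8 r[T0]=7 [RETRY]
12. CAS T1 → mem=9 r[T1]=8 [OK]
13. LOAD T1 → mem=9 r[T1]=9 [LOAD]
14. CAS T1 → mem=10 r[T1]=9 [OK]

A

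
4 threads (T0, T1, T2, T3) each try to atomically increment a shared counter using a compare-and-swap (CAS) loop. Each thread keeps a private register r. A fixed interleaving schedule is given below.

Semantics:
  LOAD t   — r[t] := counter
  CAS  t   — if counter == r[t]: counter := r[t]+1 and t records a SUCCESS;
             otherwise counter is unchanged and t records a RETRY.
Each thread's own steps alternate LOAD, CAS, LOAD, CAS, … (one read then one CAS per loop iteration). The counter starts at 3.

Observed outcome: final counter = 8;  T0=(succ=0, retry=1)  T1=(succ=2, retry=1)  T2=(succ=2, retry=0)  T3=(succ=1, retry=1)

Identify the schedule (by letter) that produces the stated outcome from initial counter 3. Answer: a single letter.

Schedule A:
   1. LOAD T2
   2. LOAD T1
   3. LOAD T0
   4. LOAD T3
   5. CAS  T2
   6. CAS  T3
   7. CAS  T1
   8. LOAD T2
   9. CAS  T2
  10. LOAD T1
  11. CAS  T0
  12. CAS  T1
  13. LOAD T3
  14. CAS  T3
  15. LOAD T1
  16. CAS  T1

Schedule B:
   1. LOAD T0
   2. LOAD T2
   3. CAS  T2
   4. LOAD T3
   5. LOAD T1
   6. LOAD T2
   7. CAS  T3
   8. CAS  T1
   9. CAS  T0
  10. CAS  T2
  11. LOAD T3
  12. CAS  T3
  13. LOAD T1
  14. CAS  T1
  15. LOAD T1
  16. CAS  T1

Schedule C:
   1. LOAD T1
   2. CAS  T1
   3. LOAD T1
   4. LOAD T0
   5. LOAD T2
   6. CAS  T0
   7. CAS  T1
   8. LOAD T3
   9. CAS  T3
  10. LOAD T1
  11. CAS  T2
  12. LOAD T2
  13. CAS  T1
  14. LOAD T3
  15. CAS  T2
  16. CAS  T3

Tracing schedule A:
#1 T2 reads 3
#2 T1 reads 3
#3 T0 reads 3
#4 T3 reads 3
#5 T2 CAS(3→4) writes; counter now 4
#6 T3 CAS(3→4) fails; counter now 4
#7 T1 CAS(3→4) fails; counter now 4
#8 T2 reads 4
#9 T2 CAS(4→5) writes; counter now 5
#10 T1 reads 5
#11 T0 CAS(3→4) fails; counter now 5
#12 T1 CAS(5→6) writes; counter now 6
#13 T3 reads 6
#14 T3 CAS(6→7) writes; counter now 7
#15 T1 reads 7
#16 T1 CAS(7→8) writes; counter now 8

A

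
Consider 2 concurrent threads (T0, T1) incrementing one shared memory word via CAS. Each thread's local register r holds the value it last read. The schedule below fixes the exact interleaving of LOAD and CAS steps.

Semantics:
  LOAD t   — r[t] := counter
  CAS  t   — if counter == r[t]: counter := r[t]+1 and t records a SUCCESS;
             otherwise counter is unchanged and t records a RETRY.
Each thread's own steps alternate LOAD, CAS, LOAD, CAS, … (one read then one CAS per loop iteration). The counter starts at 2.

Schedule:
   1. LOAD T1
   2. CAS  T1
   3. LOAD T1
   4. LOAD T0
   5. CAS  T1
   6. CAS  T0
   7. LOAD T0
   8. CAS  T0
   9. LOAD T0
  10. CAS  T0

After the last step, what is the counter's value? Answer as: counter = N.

counter = 6

T1 LOAD — after: cnt=2, r=2 — load
T1 CAS — after: cnt=3, r=2 — ok
T1 LOAD — after: cnt=3, r=3 — load
T0 LOAD — after: cnt=3, r=3 — load
T1 CAS — after: cnt=4, r=3 — ok
T0 CAS — after: cnt=4, r=3 — retry
T0 LOAD — after: cnt=4, r=4 — load
T0 CAS — after: cnt=5, r=4 — ok
T0 LOAD — after: cnt=5, r=5 — load
T0 CAS — after: cnt=6, r=5 — ok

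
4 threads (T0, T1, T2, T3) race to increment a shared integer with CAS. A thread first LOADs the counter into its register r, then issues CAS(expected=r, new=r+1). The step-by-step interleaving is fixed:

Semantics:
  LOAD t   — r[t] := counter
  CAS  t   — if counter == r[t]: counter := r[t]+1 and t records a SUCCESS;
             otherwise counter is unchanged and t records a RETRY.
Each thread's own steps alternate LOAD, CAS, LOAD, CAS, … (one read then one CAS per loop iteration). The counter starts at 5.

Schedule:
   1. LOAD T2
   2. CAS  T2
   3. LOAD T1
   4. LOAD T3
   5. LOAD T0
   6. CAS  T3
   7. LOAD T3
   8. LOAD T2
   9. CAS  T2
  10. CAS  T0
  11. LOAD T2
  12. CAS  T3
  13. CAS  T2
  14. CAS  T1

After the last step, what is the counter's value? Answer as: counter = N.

counter = 9

   1) LOAD T2:  M=5  r_T2=5
   2) CAS  T2:  M=6  r_T2=5 ✓
   3) LOAD T1:  M=6  r_T1=6
   4) LOAD T3:  M=6  r_T3=6
   5) LOAD T0:  M=6  r_T0=6
   6) CAS  T3:  M=7  r_T3=6 ✓
   7) LOAD T3:  M=7  r_T3=7
   8) LOAD T2:  M=7  r_T2=7
   9) CAS  T2:  M=8  r_T2=7 ✓
  10) CAS  T0:  M=8  r_T0=6 ✗
  11) LOAD T2:  M=8  r_T2=8
  12) CAS  T3:  M=8  r_T3=7 ✗
  13) CAS  T2:  M=9  r_T2=8 ✓
  14) CAS  T1:  M=9  r_T1=6 ✗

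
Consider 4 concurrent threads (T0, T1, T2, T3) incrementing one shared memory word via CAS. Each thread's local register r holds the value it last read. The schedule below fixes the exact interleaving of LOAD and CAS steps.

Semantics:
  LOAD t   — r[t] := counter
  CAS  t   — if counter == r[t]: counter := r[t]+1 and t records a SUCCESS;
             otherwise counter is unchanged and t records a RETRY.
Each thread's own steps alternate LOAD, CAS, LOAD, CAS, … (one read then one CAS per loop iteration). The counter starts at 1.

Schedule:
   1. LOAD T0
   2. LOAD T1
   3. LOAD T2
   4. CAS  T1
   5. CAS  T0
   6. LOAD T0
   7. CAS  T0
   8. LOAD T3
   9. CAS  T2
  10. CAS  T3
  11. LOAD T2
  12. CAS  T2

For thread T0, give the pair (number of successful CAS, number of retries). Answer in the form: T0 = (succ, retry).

T0 = (1, 1)

1. LOAD T0 → mem=1 r[T0]=1 [LOAD]
2. LOAD T1 → mem=1 r[T1]=1 [LOAD]
3. LOAD T2 → mem=1 r[T2]=1 [LOAD]
4. CAS T1 → mem=2 r[T1]=1 [OK]
5. CAS T0 → mem=2 r[T0]=1 [RETRY]
6. LOAD T0 → mem=2 r[T0]=2 [LOAD]
7. CAS T0 → mem=3 r[T0]=2 [OK]
8. LOAD T3 → mem=3 r[T3]=3 [LOAD]
9. CAS T2 → mem=3 r[T2]=1 [RETRY]
10. CAS T3 → mem=4 r[T3]=3 [OK]
11. LOAD T2 → mem=4 r[T2]=4 [LOAD]
12. CAS T2 → mem=5 r[T2]=4 [OK]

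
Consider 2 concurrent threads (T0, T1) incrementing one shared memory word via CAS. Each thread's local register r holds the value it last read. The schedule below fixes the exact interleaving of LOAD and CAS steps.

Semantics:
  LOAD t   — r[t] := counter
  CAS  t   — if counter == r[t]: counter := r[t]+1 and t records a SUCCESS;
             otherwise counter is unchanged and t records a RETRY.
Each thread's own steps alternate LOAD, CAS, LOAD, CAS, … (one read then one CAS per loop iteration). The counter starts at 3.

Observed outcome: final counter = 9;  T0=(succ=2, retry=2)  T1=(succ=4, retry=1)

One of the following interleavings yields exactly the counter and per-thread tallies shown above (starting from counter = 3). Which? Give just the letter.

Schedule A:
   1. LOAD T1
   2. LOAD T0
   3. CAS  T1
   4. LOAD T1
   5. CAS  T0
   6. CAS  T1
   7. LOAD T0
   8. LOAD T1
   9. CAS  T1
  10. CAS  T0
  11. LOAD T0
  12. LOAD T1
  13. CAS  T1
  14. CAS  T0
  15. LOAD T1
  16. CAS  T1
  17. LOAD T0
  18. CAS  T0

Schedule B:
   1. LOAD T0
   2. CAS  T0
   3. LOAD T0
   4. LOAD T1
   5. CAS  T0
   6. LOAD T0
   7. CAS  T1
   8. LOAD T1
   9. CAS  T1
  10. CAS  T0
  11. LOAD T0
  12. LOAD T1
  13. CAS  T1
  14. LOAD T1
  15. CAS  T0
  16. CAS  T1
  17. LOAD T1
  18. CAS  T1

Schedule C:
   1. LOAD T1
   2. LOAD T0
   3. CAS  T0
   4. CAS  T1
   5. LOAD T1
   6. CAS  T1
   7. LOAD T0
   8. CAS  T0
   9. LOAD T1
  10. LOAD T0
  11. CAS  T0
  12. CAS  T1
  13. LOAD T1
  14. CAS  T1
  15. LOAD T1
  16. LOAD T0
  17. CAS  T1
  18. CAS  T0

B

Simulating candidate B:
1. LOAD T0 → mem=3 r[T0]=3 [LOAD]
2. CAS T0 → mem=4 r[T0]=3 [OK]
3. LOAD T0 → mem=4 r[T0]=4 [LOAD]
4. LOAD T1 → mem=4 r[T1]=4 [LOAD]
5. CAS T0 → mem=5 r[T0]=4 [OK]
6. LOAD T0 → mem=5 r[T0]=5 [LOAD]
7. CAS T1 → mem=5 r[T1]=4 [RETRY]
8. LOAD T1 → mem=5 r[T1]=5 [LOAD]
9. CAS T1 → mem=6 r[T1]=5 [OK]
10. CAS T0 → mem=6 r[T0]=5 [RETRY]
11. LOAD T0 → mem=6 r[T0]=6 [LOAD]
12. LOAD T1 → mem=6 r[T1]=6 [LOAD]
13. CAS T1 → mem=7 r[T1]=6 [OK]
14. LOAD T1 → mem=7 r[T1]=7 [LOAD]
15. CAS T0 → mem=7 r[T0]=6 [RETRY]
16. CAS T1 → mem=8 r[T1]=7 [OK]
17. LOAD T1 → mem=8 r[T1]=8 [LOAD]
18. CAS T1 → mem=9 r[T1]=8 [OK]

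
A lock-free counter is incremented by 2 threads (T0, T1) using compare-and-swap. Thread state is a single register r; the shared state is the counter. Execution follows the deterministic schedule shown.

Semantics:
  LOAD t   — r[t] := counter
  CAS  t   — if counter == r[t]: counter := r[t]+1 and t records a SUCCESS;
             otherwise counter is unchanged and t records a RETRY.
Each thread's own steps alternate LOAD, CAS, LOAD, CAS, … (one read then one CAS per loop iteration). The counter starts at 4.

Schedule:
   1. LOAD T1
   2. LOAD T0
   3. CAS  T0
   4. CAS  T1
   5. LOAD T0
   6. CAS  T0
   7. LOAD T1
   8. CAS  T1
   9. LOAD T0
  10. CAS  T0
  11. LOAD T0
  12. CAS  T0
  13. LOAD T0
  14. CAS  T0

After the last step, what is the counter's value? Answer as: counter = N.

counter = 10

#1 T1 reads 4
#2 T0 reads 4
#3 T0 CAS(4→5) writes; counter now 5
#4 T1 CAS(4→5) fails; counter now 5
#5 T0 reads 5
#6 T0 CAS(5→6) writes; counter now 6
#7 T1 reads 6
#8 T1 CAS(6→7) writes; counter now 7
#9 T0 reads 7
#10 T0 CAS(7→8) writes; counter now 8
#11 T0 reads 8
#12 T0 CAS(8→9) writes; counter now 9
#13 T0 reads 9
#14 T0 CAS(9→10) writes; counter now 10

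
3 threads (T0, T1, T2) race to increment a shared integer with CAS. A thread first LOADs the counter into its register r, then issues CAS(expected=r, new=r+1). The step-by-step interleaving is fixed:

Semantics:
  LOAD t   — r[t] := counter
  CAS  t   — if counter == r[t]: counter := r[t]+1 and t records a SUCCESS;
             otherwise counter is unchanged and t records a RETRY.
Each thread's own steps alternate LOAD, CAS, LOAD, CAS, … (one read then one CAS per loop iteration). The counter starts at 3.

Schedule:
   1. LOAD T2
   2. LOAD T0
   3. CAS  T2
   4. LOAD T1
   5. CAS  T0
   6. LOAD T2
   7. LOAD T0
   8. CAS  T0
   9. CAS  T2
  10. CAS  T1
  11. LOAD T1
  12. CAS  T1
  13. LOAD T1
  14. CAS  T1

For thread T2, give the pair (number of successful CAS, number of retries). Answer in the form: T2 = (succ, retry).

#1 T2 reads 3
#2 T0 reads 3
#3 T2 CAS(3→4) writes; counter now 4
#4 T1 reads 4
#5 T0 CAS(3→4) fails; counter now 4
#6 T2 reads 4
#7 T0 reads 4
#8 T0 CAS(4→5) writes; counter now 5
#9 T2 CAS(4→5) fails; counter now 5
#10 T1 CAS(4→5) fails; counter now 5
#11 T1 reads 5
#12 T1 CAS(5→6) writes; counter now 6
#13 T1 reads 6
#14 T1 CAS(6→7) writes; counter now 7

T2 = (1, 1)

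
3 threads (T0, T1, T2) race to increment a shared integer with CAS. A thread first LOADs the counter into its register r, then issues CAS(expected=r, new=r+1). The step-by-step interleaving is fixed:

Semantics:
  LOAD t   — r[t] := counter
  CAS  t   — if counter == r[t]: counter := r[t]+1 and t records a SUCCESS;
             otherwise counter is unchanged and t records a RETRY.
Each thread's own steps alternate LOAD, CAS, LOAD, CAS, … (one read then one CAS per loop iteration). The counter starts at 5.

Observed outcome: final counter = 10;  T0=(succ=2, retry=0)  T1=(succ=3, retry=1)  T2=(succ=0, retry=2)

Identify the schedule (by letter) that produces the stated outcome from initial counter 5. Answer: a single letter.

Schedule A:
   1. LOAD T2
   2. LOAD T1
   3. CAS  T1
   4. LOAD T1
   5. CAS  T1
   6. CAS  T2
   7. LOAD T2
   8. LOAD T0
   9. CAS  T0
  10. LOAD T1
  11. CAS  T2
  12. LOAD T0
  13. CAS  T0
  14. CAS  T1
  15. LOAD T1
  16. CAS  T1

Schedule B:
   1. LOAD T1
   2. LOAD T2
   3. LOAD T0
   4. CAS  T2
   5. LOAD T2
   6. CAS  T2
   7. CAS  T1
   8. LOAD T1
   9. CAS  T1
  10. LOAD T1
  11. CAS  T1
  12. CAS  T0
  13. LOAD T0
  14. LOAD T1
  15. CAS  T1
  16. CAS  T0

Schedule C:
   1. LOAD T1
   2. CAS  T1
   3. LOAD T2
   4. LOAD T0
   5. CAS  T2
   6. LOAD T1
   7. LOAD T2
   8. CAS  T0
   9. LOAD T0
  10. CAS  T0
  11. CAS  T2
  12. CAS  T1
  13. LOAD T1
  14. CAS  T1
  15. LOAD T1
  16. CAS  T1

Tracing schedule A:
step 1: T2 LOAD ⇒ load; ctr=5 reg=5
step 2: T1 LOAD ⇒ load; ctr=5 reg=5
step 3: T1 CAS ⇒ ok; ctr=6 reg=5
step 4: T1 LOAD ⇒ load; ctr=6 reg=6
step 5: T1 CAS ⇒ ok; ctr=7 reg=6
step 6: T2 CAS ⇒ retry; ctr=7 reg=5
step 7: T2 LOAD ⇒ load; ctr=7 reg=7
step 8: T0 LOAD ⇒ load; ctr=7 reg=7
step 9: T0 CAS ⇒ ok; ctr=8 reg=7
step 10: T1 LOAD ⇒ load; ctr=8 reg=8
step 11: T2 CAS ⇒ retry; ctr=8 reg=7
step 12: T0 LOAD ⇒ load; ctr=8 reg=8
step 13: T0 CAS ⇒ ok; ctr=9 reg=8
step 14: T1 CAS ⇒ retry; ctr=9 reg=8
step 15: T1 LOAD ⇒ load; ctr=9 reg=9
step 16: T1 CAS ⇒ ok; ctr=10 reg=9

A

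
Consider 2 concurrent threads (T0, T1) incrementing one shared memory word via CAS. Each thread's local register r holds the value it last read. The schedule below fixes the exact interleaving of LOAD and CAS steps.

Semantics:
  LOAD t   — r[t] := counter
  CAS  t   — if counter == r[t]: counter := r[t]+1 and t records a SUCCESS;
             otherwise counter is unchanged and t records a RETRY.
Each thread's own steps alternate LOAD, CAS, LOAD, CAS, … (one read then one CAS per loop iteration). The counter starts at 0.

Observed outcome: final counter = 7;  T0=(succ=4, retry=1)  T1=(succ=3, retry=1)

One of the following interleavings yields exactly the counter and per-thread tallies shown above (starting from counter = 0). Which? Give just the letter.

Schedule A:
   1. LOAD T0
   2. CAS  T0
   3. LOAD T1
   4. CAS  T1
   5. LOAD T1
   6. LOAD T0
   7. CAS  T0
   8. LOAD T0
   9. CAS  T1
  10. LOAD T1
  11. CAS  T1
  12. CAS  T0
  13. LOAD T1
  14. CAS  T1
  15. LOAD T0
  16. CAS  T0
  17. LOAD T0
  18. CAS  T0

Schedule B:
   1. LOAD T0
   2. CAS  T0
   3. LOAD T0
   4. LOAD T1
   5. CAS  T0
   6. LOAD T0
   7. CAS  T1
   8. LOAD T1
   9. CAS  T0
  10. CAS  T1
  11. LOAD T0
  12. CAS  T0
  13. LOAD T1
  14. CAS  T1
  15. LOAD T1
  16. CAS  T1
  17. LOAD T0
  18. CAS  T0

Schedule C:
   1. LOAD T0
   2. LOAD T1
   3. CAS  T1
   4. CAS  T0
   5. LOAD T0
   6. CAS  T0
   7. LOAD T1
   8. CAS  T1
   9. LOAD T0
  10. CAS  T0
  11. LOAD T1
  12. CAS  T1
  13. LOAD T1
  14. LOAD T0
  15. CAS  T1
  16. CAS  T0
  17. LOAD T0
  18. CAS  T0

A

Tracing schedule A:
[1] T0.load  rd  (counter 0, T0.r 0)
[2] T0.cas  hit  (counter 1, T0.r 0)
[3] T1.load  rd  (counter 1, T1.r 1)
[4] T1.cas  hit  (counter 2, T1.r 1)
[5] T1.load  rd  (counter 2, T1.r 2)
[6] T0.load  rd  (counter 2, T0.r 2)
[7] T0.cas  hit  (counter 3, T0.r 2)
[8] T0.load  rd  (counter 3, T0.r 3)
[9] T1.cas  miss  (counter 3, T1.r 2)
[10] T1.load  rd  (counter 3, T1.r 3)
[11] T1.cas  hit  (counter 4, T1.r 3)
[12] T0.cas  miss  (counter 4, T0.r 3)
[13] T1.load  rd  (counter 4, T1.r 4)
[14] T1.cas  hit  (counter 5, T1.r 4)
[15] T0.load  rd  (counter 5, T0.r 5)
[16] T0.cas  hit  (counter 6, T0.r 5)
[17] T0.load  rd  (counter 6, T0.r 6)
[18] T0.cas  hit  (counter 7, T0.r 6)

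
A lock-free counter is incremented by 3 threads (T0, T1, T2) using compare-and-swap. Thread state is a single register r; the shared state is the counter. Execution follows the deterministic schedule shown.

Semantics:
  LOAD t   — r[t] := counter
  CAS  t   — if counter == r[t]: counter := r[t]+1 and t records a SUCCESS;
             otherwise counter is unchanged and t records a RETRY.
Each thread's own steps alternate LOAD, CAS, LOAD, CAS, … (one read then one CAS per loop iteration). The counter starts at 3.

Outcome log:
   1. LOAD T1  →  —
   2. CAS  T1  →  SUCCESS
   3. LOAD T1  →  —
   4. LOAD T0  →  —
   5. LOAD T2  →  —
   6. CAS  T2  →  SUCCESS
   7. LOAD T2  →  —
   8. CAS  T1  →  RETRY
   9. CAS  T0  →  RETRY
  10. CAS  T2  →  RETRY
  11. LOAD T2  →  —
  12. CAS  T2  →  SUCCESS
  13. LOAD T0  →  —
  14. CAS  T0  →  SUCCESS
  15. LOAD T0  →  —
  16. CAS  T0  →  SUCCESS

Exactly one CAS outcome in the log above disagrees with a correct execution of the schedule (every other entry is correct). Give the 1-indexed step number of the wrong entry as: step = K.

Re-executing:
   1) LOAD T1:  M=3  r_T1=3
   2) CAS  T1:  M=4  r_T1=3 ✓
   3) LOAD T1:  M=4  r_T1=4
   4) LOAD T0:  M=4  r_T0=4
   5) LOAD T2:  M=4  r_T2=4
   6) CAS  T2:  M=5  r_T2=4 ✓
   7) LOAD T2:  M=5  r_T2=5
   8) CAS  T1:  M=5  r_T1=4 ✗
   9) CAS  T0:  M=5  r_T0=4 ✗
  10) CAS  T2:  M=6  r_T2=5 ✓
  11) LOAD T2:  M=6  r_T2=6
  12) CAS  T2:  M=7  r_T2=6 ✓
  13) LOAD T0:  M=7  r_T0=7
  14) CAS  T0:  M=8  r_T0=7 ✓
  15) LOAD T0:  M=8  r_T0=8
  16) CAS  T0:  M=9  r_T0=8 ✓
Flip is step 10.

step = 10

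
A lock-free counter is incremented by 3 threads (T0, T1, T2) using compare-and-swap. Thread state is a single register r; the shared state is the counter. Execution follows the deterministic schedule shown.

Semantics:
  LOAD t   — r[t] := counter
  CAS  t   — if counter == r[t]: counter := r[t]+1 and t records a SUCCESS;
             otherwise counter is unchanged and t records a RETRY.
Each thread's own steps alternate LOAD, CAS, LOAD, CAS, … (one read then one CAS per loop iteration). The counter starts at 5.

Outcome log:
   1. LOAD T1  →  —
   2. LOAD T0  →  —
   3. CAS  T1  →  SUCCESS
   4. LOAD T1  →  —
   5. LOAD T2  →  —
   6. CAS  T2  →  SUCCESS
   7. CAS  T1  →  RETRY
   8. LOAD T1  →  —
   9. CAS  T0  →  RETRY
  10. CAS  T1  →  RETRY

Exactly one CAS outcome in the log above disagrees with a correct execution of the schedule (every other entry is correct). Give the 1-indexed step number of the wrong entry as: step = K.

Re-executing:
1. LOAD T1 → mem=5 r[T1]=5 [LOAD]
2. LOAD T0 → mem=5 r[T0]=5 [LOAD]
3. CAS T1 → mem=6 r[T1]=5 [OK]
4. LOAD T1 → mem=6 r[T1]=6 [LOAD]
5. LOAD T2 → mem=6 r[T2]=6 [LOAD]
6. CAS T2 → mem=7 r[T2]=6 [OK]
7. CAS T1 → mem=7 r[T1]=6 [RETRY]
8. LOAD T1 → mem=7 r[T1]=7 [LOAD]
9. CAS T0 → mem=7 r[T0]=5 [RETRY]
10. CAS T1 → mem=8 r[T1]=7 [OK]
Flip is step 10.

step = 10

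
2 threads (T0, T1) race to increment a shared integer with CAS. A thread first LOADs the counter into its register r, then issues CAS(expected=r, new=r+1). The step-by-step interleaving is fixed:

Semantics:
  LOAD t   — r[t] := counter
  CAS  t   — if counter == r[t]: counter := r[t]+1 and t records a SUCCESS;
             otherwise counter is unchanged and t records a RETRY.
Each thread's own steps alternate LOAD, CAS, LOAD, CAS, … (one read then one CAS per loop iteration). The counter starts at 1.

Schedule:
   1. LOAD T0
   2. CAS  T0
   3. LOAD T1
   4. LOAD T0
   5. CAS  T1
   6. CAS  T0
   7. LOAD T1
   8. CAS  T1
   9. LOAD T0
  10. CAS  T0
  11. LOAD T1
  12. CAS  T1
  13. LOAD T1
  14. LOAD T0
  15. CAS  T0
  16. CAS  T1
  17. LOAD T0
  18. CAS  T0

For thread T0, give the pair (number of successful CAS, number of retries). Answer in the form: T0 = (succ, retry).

T0 = (4, 1)

T0 LOAD — after: cnt=1, r=1 — load
T0 CAS — after: cnt=2, r=1 — ok
T1 LOAD — after: cnt=2, r=2 — load
T0 LOAD — after: cnt=2, r=2 — load
T1 CAS — after: cnt=3, r=2 — ok
T0 CAS — after: cnt=3, r=2 — retry
T1 LOAD — after: cnt=3, r=3 — load
T1 CAS — after: cnt=4, r=3 — ok
T0 LOAD — after: cnt=4, r=4 — load
T0 CAS — after: cnt=5, r=4 — ok
T1 LOAD — after: cnt=5, r=5 — load
T1 CAS — after: cnt=6, r=5 — ok
T1 LOAD — after: cnt=6, r=6 — load
T0 LOAD — after: cnt=6, r=6 — load
T0 CAS — after: cnt=7, r=6 — ok
T1 CAS — after: cnt=7, r=6 — retry
T0 LOAD — after: cnt=7, r=7 — load
T0 CAS — after: cnt=8, r=7 — ok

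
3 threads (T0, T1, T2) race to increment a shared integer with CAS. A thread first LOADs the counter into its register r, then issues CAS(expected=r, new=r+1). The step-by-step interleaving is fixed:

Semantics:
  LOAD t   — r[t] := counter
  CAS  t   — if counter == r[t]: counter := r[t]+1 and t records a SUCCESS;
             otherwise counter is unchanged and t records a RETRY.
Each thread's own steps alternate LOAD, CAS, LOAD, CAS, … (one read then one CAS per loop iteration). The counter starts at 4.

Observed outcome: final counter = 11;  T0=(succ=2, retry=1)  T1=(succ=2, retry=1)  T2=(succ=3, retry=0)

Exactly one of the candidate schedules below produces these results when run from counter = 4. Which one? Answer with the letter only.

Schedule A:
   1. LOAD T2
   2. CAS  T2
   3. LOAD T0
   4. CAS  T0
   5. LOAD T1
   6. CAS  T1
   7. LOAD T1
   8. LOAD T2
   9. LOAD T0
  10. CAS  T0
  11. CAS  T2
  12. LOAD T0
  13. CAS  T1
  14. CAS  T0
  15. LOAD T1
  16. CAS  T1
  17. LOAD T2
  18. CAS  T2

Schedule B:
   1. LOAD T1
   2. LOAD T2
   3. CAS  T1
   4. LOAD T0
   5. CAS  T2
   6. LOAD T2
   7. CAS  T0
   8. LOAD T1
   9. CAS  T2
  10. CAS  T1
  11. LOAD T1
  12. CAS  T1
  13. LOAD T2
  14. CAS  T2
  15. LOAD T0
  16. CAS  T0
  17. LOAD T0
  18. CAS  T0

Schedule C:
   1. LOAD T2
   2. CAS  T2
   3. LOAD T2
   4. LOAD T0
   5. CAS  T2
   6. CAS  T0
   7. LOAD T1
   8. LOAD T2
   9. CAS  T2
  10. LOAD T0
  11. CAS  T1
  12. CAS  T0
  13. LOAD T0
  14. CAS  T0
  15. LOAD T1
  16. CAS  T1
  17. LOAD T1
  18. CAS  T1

Tracing schedule C:
T2 LOAD — after: cnt=4, r=4 — load
T2 CAS — after: cnt=5, r=4 — ok
T2 LOAD — after: cnt=5, r=5 — load
T0 LOAD — after: cnt=5, r=5 — load
T2 CAS — after: cnt=6, r=5 — ok
T0 CAS — after: cnt=6, r=5 — retry
T1 LOAD — after: cnt=6, r=6 — load
T2 LOAD — after: cnt=6, r=6 — load
T2 CAS — after: cnt=7, r=6 — ok
T0 LOAD — after: cnt=7, r=7 — load
T1 CAS — after: cnt=7, r=6 — retry
T0 CAS — after: cnt=8, r=7 — ok
T0 LOAD — after: cnt=8, r=8 — load
T0 CAS — after: cnt=9, r=8 — ok
T1 LOAD — after: cnt=9, r=9 — load
T1 CAS — after: cnt=10, r=9 — ok
T1 LOAD — after: cnt=10, r=10 — load
T1 CAS — after: cnt=11, r=10 — ok

C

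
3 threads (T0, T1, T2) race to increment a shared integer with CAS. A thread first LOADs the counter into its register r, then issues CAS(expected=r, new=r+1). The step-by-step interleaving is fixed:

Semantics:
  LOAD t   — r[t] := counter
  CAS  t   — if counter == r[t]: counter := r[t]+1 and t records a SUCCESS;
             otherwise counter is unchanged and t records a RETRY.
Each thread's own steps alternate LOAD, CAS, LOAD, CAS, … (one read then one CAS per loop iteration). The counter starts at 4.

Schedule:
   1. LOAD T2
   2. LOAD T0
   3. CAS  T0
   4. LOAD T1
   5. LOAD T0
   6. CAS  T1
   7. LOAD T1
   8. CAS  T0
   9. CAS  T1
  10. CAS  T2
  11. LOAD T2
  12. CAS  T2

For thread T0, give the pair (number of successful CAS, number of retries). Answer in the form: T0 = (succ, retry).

T0 = (1, 1)

   1) LOAD T2:  M=4  r_T2=4
   2) LOAD T0:  M=4  r_T0=4
   3) CAS  T0:  M=5  r_T0=4 ✓
   4) LOAD T1:  M=5  r_T1=5
   5) LOAD T0:  M=5  r_T0=5
   6) CAS  T1:  M=6  r_T1=5 ✓
   7) LOAD T1:  M=6  r_T1=6
   8) CAS  T0:  M=6  r_T0=5 ✗
   9) CAS  T1:  M=7  r_T1=6 ✓
  10) CAS  T2:  M=7  r_T2=4 ✗
  11) LOAD T2:  M=7  r_T2=7
  12) CAS  T2:  M=8  r_T2=7 ✓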